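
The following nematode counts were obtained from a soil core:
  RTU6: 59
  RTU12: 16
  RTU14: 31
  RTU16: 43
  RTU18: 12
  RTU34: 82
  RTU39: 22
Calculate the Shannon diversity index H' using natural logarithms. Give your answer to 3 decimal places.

Total N = 59+16+31+43+12+82+22 = 265, so the proportions are 0.22264, 0.06038, 0.11698, 0.16226, 0.04528, 0.30943, 0.08302 (working shown to 5 dp, full precision carried).
Each pᵢ ln pᵢ term: 0.22264×(-1.50219)=-0.33445, 0.06038×(-2.80714)=-0.16949, 0.11698×(-2.14574)=-0.25101, 0.16226×(-1.81853)=-0.29508, 0.04528×(-3.09482)=-0.14014, 0.30943×(-1.17301)=-0.36297, 0.08302×(-2.48869)=-0.20661.
Sum = -1.75975, so H' = 1.760.

1.760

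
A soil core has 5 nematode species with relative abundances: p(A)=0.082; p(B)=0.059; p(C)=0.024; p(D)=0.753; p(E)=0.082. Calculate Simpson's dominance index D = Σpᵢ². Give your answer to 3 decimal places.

D = 0.082² + 0.059² + 0.024² + 0.753² + 0.082² = 0.00672 + 0.00348 + 0.00058 + 0.56701 + 0.00672 = 0.58451 (working shown to 5 dp, full precision carried).
To 3 decimal places, D = 0.585.

0.585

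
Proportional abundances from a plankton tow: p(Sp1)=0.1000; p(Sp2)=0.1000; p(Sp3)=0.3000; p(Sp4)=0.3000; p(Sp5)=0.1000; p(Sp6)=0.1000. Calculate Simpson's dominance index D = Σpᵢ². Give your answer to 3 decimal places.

D = 0.1² + 0.1² + 0.3² + 0.3² + 0.1² + 0.1² = 0.01000 + 0.01000 + 0.09000 + 0.09000 + 0.01000 + 0.01000 = 0.22000 (working shown to 5 dp, full precision carried).
To 3 decimal places, D = 0.220.

0.220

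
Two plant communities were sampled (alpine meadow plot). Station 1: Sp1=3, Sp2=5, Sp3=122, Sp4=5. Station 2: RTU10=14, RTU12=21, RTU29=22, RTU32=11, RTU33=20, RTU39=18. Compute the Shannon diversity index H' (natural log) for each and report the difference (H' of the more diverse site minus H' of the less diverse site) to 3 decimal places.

1.345

Station 1: N=135, proportions 0.02222, 0.03704, 0.9037, 0.03704, giving H' = 0.42023 (working shown to 5 dp, full precision carried).
Station 2: N=106, proportions 0.13208, 0.19811, 0.20755, 0.10377, 0.18868, 0.16981, giving H' = 1.76530.
Difference = |0.42023 − 1.76530| = 1.34507, i.e. 1.345 to 3 decimal places.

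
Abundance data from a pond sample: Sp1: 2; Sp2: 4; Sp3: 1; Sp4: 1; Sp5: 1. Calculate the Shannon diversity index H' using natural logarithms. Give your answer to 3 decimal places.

1.427

Total N = 2+4+1+1+1 = 9, so the proportions are 0.22222, 0.44444, 0.11111, 0.11111, 0.11111 (working shown to 5 dp, full precision carried).
Each pᵢ ln pᵢ term: 0.22222×(-1.50408)=-0.33424, 0.44444×(-0.81093)=-0.36041, 0.11111×(-2.19722)=-0.24414, 0.11111×(-2.19722)=-0.24414, 0.11111×(-2.19722)=-0.24414.
Sum = -1.42706, so H' = 1.427.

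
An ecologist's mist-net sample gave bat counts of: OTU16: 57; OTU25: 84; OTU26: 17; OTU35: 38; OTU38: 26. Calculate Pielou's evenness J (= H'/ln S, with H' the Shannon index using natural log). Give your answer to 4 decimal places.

Total N = 57+84+17+38+26 = 222, so the proportions are 0.256757, 0.378378, 0.076577, 0.171171, 0.117117 (working shown to 6 dp, full precision carried).
H' = −Σ pᵢ ln pᵢ = −((-0.349093) + (-0.367731) + (-0.196761) + (-0.302133) + (-0.251167)) = 1.466885.
With S = 5 species, ln S = 1.609438, so J = 1.466885/1.609438 = 0.911427, i.e. 0.9114 to 4 decimal places.

0.9114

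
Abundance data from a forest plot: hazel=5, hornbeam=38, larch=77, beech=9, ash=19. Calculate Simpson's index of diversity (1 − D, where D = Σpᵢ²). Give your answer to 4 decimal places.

0.6421

Total N = 5+38+77+9+19 = 148, so the proportions are 0.033784, 0.256757, 0.52027, 0.060811, 0.128378 (working shown to 6 dp, full precision carried).
D = 0.033784² + 0.256757² + 0.52027² + 0.060811² + 0.128378² = 0.001141 + 0.065924 + 0.270681 + 0.003698 + 0.016481 = 0.357925.
So 1 − D = 0.642075, i.e. 0.6421 to 4 decimal places.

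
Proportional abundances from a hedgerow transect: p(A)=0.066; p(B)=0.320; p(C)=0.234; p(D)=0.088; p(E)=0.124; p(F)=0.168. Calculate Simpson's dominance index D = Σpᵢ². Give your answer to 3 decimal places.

D = 0.066² + 0.32² + 0.234² + 0.088² + 0.124² + 0.168² = 0.00436 + 0.10240 + 0.05476 + 0.00774 + 0.01538 + 0.02822 = 0.21286 (working shown to 5 dp, full precision carried).
To 3 decimal places, D = 0.213.

0.213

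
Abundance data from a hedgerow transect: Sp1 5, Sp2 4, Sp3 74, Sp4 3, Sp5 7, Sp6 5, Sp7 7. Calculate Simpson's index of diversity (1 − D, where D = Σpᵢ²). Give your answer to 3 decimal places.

0.488

Total N = 5+4+74+3+7+5+7 = 105, so the proportions are 0.04762, 0.0381, 0.70476, 0.02857, 0.06667, 0.04762, 0.06667 (working shown to 5 dp, full precision carried).
D = 0.04762² + 0.0381² + 0.70476² + 0.02857² + 0.06667² + 0.04762² + 0.06667² = 0.00227 + 0.00145 + 0.49669 + 0.00082 + 0.00444 + 0.00227 + 0.00444 = 0.51238.
So 1 − D = 0.48762, i.e. 0.488 to 3 decimal places.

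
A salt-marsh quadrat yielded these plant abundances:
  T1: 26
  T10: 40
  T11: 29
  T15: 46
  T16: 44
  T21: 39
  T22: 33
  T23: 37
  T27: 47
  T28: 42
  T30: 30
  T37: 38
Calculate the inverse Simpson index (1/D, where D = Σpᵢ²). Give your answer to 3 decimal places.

Total N = 26+40+29+46+44+39+33+37+47+42+30+38 = 451, so the proportions are 0.05764967, 0.0886918, 0.06430155, 0.10199557, 0.09756098, 0.0864745, 0.07317073, 0.08203991, 0.10421286, 0.09312639, 0.06651885, 0.08425721 (working shown to 8 dp, full precision carried).
D = 0.05764967² + 0.0886918² + 0.06430155² + 0.10199557² + 0.09756098² + 0.0864745² + 0.07317073² + 0.08203991² + 0.10421286² + 0.09312639² + 0.06651885² + 0.08425721² = 0.00332348 + 0.00786623 + 0.00413469 + 0.01040310 + 0.00951814 + 0.00747784 + 0.00535396 + 0.00673055 + 0.01086032 + 0.00867252 + 0.00442476 + 0.00709928 = 0.08586487.
So 1/D = 11.64621, i.e. 11.646 to 3 decimal places.

11.646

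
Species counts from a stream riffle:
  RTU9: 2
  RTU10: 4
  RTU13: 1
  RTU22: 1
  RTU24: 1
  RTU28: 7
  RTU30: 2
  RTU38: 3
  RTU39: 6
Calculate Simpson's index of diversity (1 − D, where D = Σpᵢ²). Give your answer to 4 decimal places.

Total N = 2+4+1+1+1+7+2+3+6 = 27, so the proportions are 0.074074, 0.148148, 0.037037, 0.037037, 0.037037, 0.259259, 0.074074, 0.111111, 0.222222 (working shown to 6 dp, full precision carried).
D = 0.074074² + 0.148148² + 0.037037² + 0.037037² + 0.037037² + 0.259259² + 0.074074² + 0.111111² + 0.222222² = 0.005487 + 0.021948 + 0.001372 + 0.001372 + 0.001372 + 0.067215 + 0.005487 + 0.012346 + 0.049383 = 0.165981.
So 1 − D = 0.834019, i.e. 0.8340 to 4 decimal places.

0.8340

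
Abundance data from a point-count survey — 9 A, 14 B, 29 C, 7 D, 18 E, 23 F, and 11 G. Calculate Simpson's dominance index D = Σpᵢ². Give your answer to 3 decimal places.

Total N = 9+14+29+7+18+23+11 = 111, so the proportions are 0.08108, 0.12613, 0.26126, 0.06306, 0.16216, 0.20721, 0.0991 (working shown to 5 dp, full precision carried).
D = 0.08108² + 0.12613² + 0.26126² + 0.06306² + 0.16216² + 0.20721² + 0.0991² = 0.00657 + 0.01591 + 0.06826 + 0.00398 + 0.02630 + 0.04293 + 0.00982 = 0.17377.
To 3 decimal places, D = 0.174.

0.174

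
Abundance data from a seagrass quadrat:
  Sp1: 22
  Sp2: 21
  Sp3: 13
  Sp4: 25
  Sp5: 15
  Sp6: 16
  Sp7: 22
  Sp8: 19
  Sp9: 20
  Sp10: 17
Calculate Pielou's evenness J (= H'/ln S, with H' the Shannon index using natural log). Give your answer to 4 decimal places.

Total N = 22+21+13+25+15+16+22+19+20+17 = 190, so the proportions are 0.115789, 0.110526, 0.068421, 0.131579, 0.078947, 0.084211, 0.115789, 0.1, 0.105263, 0.089474 (working shown to 6 dp, full precision carried).
H' = −Σ pᵢ ln pᵢ = −((-0.249640) + (-0.243434) + (-0.183510) + (-0.266862) + (-0.200445) + (-0.208374) + (-0.249640) + (-0.230259) + (-0.236978) + (-0.215973)) = 2.285114.
With S = 10 species, ln S = 2.302585, so J = 2.285114/2.302585 = 0.992413, i.e. 0.9924 to 4 decimal places.

0.9924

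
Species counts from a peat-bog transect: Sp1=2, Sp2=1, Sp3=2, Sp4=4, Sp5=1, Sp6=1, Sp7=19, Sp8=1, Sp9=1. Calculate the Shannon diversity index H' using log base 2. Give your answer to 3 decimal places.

Total N = 2+1+2+4+1+1+19+1+1 = 32, so the proportions are 0.0625, 0.03125, 0.0625, 0.125, 0.03125, 0.03125, 0.59375, 0.03125, 0.03125 (working shown to 5 dp, full precision carried).
Each pᵢ log₂ pᵢ term: 0.0625×(-4.00000)=-0.25000, 0.03125×(-5.00000)=-0.15625, 0.0625×(-4.00000)=-0.25000, 0.125×(-3.00000)=-0.37500, 0.03125×(-5.00000)=-0.15625, 0.03125×(-5.00000)=-0.15625, 0.59375×(-0.75207)=-0.44654, 0.03125×(-5.00000)=-0.15625, 0.03125×(-5.00000)=-0.15625.
Sum = -2.10279, so H' = 2.103.

2.103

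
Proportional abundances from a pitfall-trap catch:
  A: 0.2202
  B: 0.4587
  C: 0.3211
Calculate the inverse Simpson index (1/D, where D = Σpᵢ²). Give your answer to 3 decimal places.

2.762

D = 0.2202² + 0.4587² + 0.3211² = 0.048488 + 0.210406 + 0.103105 = 0.361999 (working shown to 6 dp, full precision carried).
So 1/D = 2.76244, i.e. 2.762 to 3 decimal places.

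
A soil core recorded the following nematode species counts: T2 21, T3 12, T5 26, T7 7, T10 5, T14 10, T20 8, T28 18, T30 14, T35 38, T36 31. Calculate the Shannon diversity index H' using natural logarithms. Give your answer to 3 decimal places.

Total N = 21+12+26+7+5+10+8+18+14+38+31 = 190, so the proportions are 0.11053, 0.06316, 0.13684, 0.03684, 0.02632, 0.05263, 0.04211, 0.09474, 0.07368, 0.2, 0.16316 (working shown to 5 dp, full precision carried).
Each pᵢ ln pᵢ term: 0.11053×(-2.20250)=-0.24343, 0.06316×(-2.76212)=-0.17445, 0.13684×(-1.98893)=-0.27217, 0.03684×(-3.30111)=-0.12162, 0.02632×(-3.63759)=-0.09573, 0.05263×(-2.94444)=-0.15497, 0.04211×(-3.16758)=-0.13337, 0.09474×(-2.35665)=-0.22326, 0.07368×(-2.60797)=-0.19217, 0.2×(-1.60944)=-0.32189, 0.16316×(-1.81304)=-0.29581.
Sum = -2.22887, so H' = 2.229.

2.229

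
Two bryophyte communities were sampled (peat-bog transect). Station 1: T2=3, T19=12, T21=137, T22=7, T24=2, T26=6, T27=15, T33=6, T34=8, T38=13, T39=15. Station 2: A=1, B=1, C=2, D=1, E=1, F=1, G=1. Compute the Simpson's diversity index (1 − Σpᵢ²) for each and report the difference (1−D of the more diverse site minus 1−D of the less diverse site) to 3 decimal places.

Station 1: N=224, proportions 0.01339, 0.05357, 0.61161, 0.03125, 0.00893, 0.02679, 0.06696, 0.02679, 0.03571, 0.05804, 0.06696, giving 1−D = 0.60678 (working shown to 5 dp, full precision carried).
Station 2: N=8, proportions 0.125, 0.125, 0.25, 0.125, 0.125, 0.125, 0.125, giving 1−D = 0.84375.
Difference = |0.60678 − 0.84375| = 0.23697, i.e. 0.237 to 3 decimal places.

0.237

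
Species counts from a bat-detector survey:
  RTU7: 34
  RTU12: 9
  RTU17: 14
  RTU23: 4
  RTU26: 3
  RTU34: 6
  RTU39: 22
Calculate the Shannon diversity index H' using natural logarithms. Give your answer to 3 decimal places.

1.650

Total N = 34+9+14+4+3+6+22 = 92, so the proportions are 0.36957, 0.09783, 0.15217, 0.04348, 0.03261, 0.06522, 0.23913 (working shown to 5 dp, full precision carried).
Each pᵢ ln pᵢ term: 0.36957×(-0.99543)=-0.36788, 0.09783×(-2.32456)=-0.22740, 0.15217×(-1.88273)=-0.28650, 0.04348×(-3.13549)=-0.13633, 0.03261×(-3.42318)=-0.11163, 0.06522×(-2.73003)=-0.17805, 0.23913×(-1.43075)=-0.34213.
Sum = -1.64991, so H' = 1.650.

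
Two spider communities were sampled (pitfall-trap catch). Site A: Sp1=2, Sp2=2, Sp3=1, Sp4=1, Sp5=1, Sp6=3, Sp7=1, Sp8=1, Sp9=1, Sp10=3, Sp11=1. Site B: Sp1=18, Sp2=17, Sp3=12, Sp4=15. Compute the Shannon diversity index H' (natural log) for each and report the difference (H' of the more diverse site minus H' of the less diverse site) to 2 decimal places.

0.91

Site A: N=17, proportions 0.1176, 0.1176, 0.0588, 0.0588, 0.0588, 0.1765, 0.0588, 0.0588, 0.0588, 0.1765, 0.0588, giving H' = 2.2824 (working shown to 4 dp, full precision carried).
Site B: N=62, proportions 0.2903, 0.2742, 0.1935, 0.2419, giving H' = 1.3750.
Difference = |2.2824 − 1.3750| = 0.9074, i.e. 0.91 to 2 decimal places.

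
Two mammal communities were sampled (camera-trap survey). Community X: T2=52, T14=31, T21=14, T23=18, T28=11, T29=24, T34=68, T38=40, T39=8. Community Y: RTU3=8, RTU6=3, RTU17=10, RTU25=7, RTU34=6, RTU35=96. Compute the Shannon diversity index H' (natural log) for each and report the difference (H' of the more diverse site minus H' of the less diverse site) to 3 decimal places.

Community X: N=266, proportions 0.19549, 0.11654, 0.05263, 0.06767, 0.04135, 0.09023, 0.25564, 0.15038, 0.03008, giving H' = 1.99455 (working shown to 5 dp, full precision carried).
Community Y: N=130, proportions 0.06154, 0.02308, 0.07692, 0.05385, 0.04615, 0.73846, giving H' = 0.97902.
Difference = |1.99455 − 0.97902| = 1.01553, i.e. 1.016 to 3 decimal places.

1.016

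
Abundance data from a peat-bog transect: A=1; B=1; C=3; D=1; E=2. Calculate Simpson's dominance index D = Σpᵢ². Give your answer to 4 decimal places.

Total N = 1+1+3+1+2 = 8, so the proportions are 0.125, 0.125, 0.375, 0.125, 0.25 (working shown to 6 dp, full precision carried).
D = 0.125² + 0.125² + 0.375² + 0.125² + 0.25² = 0.015625 + 0.015625 + 0.140625 + 0.015625 + 0.062500 = 0.250000.
To 4 decimal places, D = 0.2500.

0.2500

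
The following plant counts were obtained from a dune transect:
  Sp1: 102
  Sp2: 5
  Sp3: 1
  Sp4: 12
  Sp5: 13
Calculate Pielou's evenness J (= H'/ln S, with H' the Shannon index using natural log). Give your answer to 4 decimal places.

Total N = 102+5+1+12+13 = 133, so the proportions are 0.766917, 0.037594, 0.007519, 0.090226, 0.097744 (working shown to 6 dp, full precision carried).
H' = −Σ pᵢ ln pᵢ = −((-0.203522) + (-0.123343) + (-0.036770) + (-0.217032) + (-0.227295)) = 0.807961.
With S = 5 species, ln S = 1.609438, so J = 0.807961/1.609438 = 0.502014, i.e. 0.5020 to 4 decimal places.

0.5020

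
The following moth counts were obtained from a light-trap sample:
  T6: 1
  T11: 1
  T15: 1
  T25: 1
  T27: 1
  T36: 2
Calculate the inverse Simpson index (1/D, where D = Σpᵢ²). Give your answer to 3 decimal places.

Total N = 1+1+1+1+1+2 = 7, so the proportions are 0.1428571, 0.1428571, 0.1428571, 0.1428571, 0.1428571, 0.2857143 (working shown to 7 dp, full precision carried).
D = 0.1428571² + 0.1428571² + 0.1428571² + 0.1428571² + 0.1428571² + 0.2857143² = 0.0204082 + 0.0204082 + 0.0204082 + 0.0204082 + 0.0204082 + 0.0816327 = 0.1836735.
So 1/D = 5.44444, i.e. 5.444 to 3 decimal places.

5.444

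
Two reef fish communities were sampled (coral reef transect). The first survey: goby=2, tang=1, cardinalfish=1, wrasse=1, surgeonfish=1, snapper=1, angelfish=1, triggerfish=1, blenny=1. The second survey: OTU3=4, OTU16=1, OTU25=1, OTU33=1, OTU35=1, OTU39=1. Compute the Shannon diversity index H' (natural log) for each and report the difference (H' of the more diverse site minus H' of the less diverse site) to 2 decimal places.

0.58

The first survey: N=10, proportions 0.2, 0.1, 0.1, 0.1, 0.1, 0.1, 0.1, 0.1, 0.1, giving H' = 2.1640 (working shown to 4 dp, full precision carried).
The second survey: N=9, proportions 0.4444, 0.1111, 0.1111, 0.1111, 0.1111, 0.1111, giving H' = 1.5811.
Difference = |2.1640 − 1.5811| = 0.5829, i.e. 0.58 to 2 decimal places.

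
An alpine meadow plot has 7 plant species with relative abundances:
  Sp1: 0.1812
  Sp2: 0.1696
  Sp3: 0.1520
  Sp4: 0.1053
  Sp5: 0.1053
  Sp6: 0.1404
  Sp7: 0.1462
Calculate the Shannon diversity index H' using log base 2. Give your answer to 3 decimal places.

Each pᵢ log₂ pᵢ term (working shown to 5 dp, full precision carried): 0.1812×(-2.46435)=-0.44654, 0.1696×(-2.55979)=-0.43414, 0.152×(-2.71786)=-0.41311, 0.1053×(-3.24742)=-0.34195, 0.1053×(-3.24742)=-0.34195, 0.1404×(-2.83239)=-0.39767, 0.1462×(-2.77398)=-0.40556.
Sum = -2.78092, so H' = 2.781.

2.781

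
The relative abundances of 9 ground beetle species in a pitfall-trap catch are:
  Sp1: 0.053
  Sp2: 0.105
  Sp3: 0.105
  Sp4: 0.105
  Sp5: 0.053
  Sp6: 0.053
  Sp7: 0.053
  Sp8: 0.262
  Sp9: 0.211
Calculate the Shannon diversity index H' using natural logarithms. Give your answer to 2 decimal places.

2.01

Each pᵢ ln pᵢ term (working shown to 4 dp, full precision carried): 0.053×(-2.9375)=-0.1557, 0.105×(-2.2538)=-0.2366, 0.105×(-2.2538)=-0.2366, 0.105×(-2.2538)=-0.2366, 0.053×(-2.9375)=-0.1557, 0.053×(-2.9375)=-0.1557, 0.053×(-2.9375)=-0.1557, 0.262×(-1.3394)=-0.3509, 0.211×(-1.5559)=-0.3283.
Sum = -2.0119, so H' = 2.01.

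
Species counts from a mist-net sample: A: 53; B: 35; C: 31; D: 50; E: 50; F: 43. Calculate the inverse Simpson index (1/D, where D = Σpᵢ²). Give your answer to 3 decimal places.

Total N = 53+35+31+50+50+43 = 262, so the proportions are 0.2022901, 0.1335878, 0.1183206, 0.1908397, 0.1908397, 0.1641221 (working shown to 7 dp, full precision carried).
D = 0.2022901² + 0.1335878² + 0.1183206² + 0.1908397² + 0.1908397² + 0.1641221² = 0.0409213 + 0.0178457 + 0.0139998 + 0.0364198 + 0.0364198 + 0.0269361 = 0.1725424.
So 1/D = 5.79568, i.e. 5.796 to 3 decimal places.

5.796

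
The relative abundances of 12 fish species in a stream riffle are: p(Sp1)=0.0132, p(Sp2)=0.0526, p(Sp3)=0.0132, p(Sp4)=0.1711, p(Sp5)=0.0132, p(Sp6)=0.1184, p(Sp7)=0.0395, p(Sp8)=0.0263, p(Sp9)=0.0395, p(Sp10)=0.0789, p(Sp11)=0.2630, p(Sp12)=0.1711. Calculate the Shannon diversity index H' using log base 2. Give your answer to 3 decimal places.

Each pᵢ log₂ pᵢ term (working shown to 5 dp, full precision carried): 0.0132×(-6.24332)=-0.08241, 0.0526×(-4.24879)=-0.22349, 0.0132×(-6.24332)=-0.08241, 0.1711×(-2.54709)=-0.43581, 0.0132×(-6.24332)=-0.08241, 0.1184×(-3.07826)=-0.36447, 0.0395×(-4.66200)=-0.18415, 0.0263×(-5.24879)=-0.13804, 0.0395×(-4.66200)=-0.18415, 0.0789×(-3.66383)=-0.28908, 0.263×(-1.92687)=-0.50677, 0.1711×(-2.54709)=-0.43581.
Sum = -3.00898, so H' = 3.009.

3.009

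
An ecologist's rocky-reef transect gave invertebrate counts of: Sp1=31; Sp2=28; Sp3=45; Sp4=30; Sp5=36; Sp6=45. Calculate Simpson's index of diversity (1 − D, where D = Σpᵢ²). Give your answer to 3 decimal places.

0.827

Total N = 31+28+45+30+36+45 = 215, so the proportions are 0.14419, 0.13023, 0.2093, 0.13953, 0.16744, 0.2093 (working shown to 5 dp, full precision carried).
D = 0.14419² + 0.13023² + 0.2093² + 0.13953² + 0.16744² + 0.2093² = 0.02079 + 0.01696 + 0.04381 + 0.01947 + 0.02804 + 0.04381 = 0.17287.
So 1 − D = 0.82713, i.e. 0.827 to 3 decimal places.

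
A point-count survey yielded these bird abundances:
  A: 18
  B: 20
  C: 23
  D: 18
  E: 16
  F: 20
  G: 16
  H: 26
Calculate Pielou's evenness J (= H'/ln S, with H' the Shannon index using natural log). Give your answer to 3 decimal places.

Total N = 18+20+23+18+16+20+16+26 = 157, so the proportions are 0.11465, 0.12739, 0.1465, 0.11465, 0.10191, 0.12739, 0.10191, 0.16561 (working shown to 5 dp, full precision carried).
H' = −Σ pᵢ ln pᵢ = −((-0.24832) + (-0.26249) + (-0.28138) + (-0.24832) + (-0.23273) + (-0.26249) + (-0.23273) + (-0.29778)) = 2.06623.
With S = 8 species, ln S = 2.07944, so J = 2.06623/2.07944 = 0.99365, i.e. 0.994 to 3 decimal places.

0.994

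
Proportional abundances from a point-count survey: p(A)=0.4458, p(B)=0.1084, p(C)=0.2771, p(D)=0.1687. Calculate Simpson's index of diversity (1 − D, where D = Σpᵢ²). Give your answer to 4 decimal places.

0.6843

D = 0.4458² + 0.1084² + 0.2771² + 0.1687² = 0.198738 + 0.011751 + 0.076784 + 0.028460 = 0.315732 (working shown to 6 dp, full precision carried).
So 1 − D = 0.684268, i.e. 0.6843 to 4 decimal places.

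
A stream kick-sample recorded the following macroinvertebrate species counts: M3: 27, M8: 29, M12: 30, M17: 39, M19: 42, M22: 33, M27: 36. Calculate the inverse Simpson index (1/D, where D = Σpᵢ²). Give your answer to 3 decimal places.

Total N = 27+29+30+39+42+33+36 = 236, so the proportions are 0.1144068, 0.1228814, 0.1271186, 0.1652542, 0.1779661, 0.1398305, 0.1525424 (working shown to 7 dp, full precision carried).
D = 0.1144068² + 0.1228814² + 0.1271186² + 0.1652542² + 0.1779661² + 0.1398305² + 0.1525424² = 0.0130889 + 0.0150998 + 0.0161591 + 0.0273090 + 0.0316719 + 0.0195526 + 0.0232692 = 0.1461505.
So 1/D = 6.84226, i.e. 6.842 to 3 decimal places.

6.842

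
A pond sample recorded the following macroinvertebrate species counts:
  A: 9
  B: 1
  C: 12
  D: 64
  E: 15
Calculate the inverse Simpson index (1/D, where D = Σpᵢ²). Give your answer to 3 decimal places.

2.243

Total N = 9+1+12+64+15 = 101, so the proportions are 0.089109, 0.009901, 0.118812, 0.633663, 0.148515 (working shown to 6 dp, full precision carried).
D = 0.089109² + 0.009901² + 0.118812² + 0.633663² + 0.148515² = 0.007940 + 0.000098 + 0.014116 + 0.401529 + 0.022057 = 0.445741.
So 1/D = 2.24346, i.e. 2.243 to 3 decimal places.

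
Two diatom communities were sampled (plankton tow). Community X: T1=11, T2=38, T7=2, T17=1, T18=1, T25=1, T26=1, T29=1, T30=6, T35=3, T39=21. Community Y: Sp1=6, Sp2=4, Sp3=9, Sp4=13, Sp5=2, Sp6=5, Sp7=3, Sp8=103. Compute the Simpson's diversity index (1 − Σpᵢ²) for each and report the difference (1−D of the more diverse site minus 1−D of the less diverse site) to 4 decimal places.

0.2422

Community X: N=86, proportions 0.127907, 0.44186, 0.023256, 0.011628, 0.011628, 0.011628, 0.011628, 0.011628, 0.069767, 0.034884, 0.244186, giving 1−D = 0.721471 (working shown to 6 dp, full precision carried).
Community Y: N=145, proportions 0.041379, 0.027586, 0.062069, 0.089655, 0.013793, 0.034483, 0.02069, 0.710345, giving 1−D = 0.479239.
Difference = |0.721471 − 0.479239| = 0.242232, i.e. 0.2422 to 4 decimal places.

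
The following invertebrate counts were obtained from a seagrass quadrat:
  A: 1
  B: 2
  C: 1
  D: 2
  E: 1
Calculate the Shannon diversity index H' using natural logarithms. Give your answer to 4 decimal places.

Total N = 1+2+1+2+1 = 7, so the proportions are 0.142857, 0.285714, 0.142857, 0.285714, 0.142857 (working shown to 6 dp, full precision carried).
Each pᵢ ln pᵢ term: 0.142857×(-1.945910)=-0.277987, 0.285714×(-1.252763)=-0.357932, 0.142857×(-1.945910)=-0.277987, 0.285714×(-1.252763)=-0.357932, 0.142857×(-1.945910)=-0.277987.
Sum = -1.549826, so H' = 1.5498.

1.5498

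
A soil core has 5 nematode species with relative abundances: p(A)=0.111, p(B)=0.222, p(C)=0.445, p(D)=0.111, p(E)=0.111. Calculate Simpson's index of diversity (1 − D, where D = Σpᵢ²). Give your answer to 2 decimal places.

D = 0.111² + 0.222² + 0.445² + 0.111² + 0.111² = 0.0123 + 0.0493 + 0.1980 + 0.0123 + 0.0123 = 0.2843 (working shown to 4 dp, full precision carried).
So 1 − D = 0.7157, i.e. 0.72 to 2 decimal places.

0.72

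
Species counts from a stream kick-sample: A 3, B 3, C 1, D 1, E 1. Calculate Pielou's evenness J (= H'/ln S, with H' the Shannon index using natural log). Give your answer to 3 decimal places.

0.910

Total N = 3+3+1+1+1 = 9, so the proportions are 0.33333, 0.33333, 0.11111, 0.11111, 0.11111 (working shown to 5 dp, full precision carried).
H' = −Σ pᵢ ln pᵢ = −((-0.36620) + (-0.36620) + (-0.24414) + (-0.24414) + (-0.24414)) = 1.46482.
With S = 5 species, ln S = 1.60944, so J = 1.46482/1.60944 = 0.91014, i.e. 0.910 to 3 decimal places.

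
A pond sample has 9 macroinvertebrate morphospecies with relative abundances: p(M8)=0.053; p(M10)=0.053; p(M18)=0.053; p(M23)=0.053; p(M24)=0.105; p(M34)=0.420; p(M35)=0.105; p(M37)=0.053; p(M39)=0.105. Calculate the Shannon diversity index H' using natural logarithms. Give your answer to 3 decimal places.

1.853

Each pᵢ ln pᵢ term (working shown to 5 dp, full precision carried): 0.053×(-2.93746)=-0.15569, 0.053×(-2.93746)=-0.15569, 0.053×(-2.93746)=-0.15569, 0.053×(-2.93746)=-0.15569, 0.105×(-2.25379)=-0.23665, 0.42×(-0.86750)=-0.36435, 0.105×(-2.25379)=-0.23665, 0.053×(-2.93746)=-0.15569, 0.105×(-2.25379)=-0.23665.
Sum = -1.85272, so H' = 1.853.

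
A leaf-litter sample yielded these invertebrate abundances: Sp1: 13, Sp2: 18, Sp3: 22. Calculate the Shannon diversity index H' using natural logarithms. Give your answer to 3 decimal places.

1.076

Total N = 13+18+22 = 53, so the proportions are 0.24528, 0.33962, 0.41509 (working shown to 5 dp, full precision carried).
Each pᵢ ln pᵢ term: 0.24528×(-1.40534)=-0.34471, 0.33962×(-1.07992)=-0.36677, 0.41509×(-0.87925)=-0.36497.
Sum = -1.07644, so H' = 1.076.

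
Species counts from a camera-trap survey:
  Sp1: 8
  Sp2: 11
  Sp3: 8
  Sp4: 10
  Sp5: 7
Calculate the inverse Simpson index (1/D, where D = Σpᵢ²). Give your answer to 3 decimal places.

4.864

Total N = 8+11+8+10+7 = 44, so the proportions are 0.1818182, 0.25, 0.1818182, 0.2272727, 0.1590909 (working shown to 7 dp, full precision carried).
D = 0.1818182² + 0.25² + 0.1818182² + 0.2272727² + 0.1590909² = 0.0330579 + 0.0625000 + 0.0330579 + 0.0516529 + 0.0253099 = 0.2055785.
So 1/D = 4.86432, i.e. 4.864 to 3 decimal places.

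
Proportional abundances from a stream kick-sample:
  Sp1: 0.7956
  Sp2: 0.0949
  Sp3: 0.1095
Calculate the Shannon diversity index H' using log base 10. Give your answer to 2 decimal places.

0.28

Each pᵢ log₁₀ pᵢ term (working shown to 4 dp, full precision carried): 0.7956×(-0.0993)=-0.0790, 0.0949×(-1.0227)=-0.0971, 0.1095×(-0.9606)=-0.1052.
Sum = -0.2812, so H' = 0.28.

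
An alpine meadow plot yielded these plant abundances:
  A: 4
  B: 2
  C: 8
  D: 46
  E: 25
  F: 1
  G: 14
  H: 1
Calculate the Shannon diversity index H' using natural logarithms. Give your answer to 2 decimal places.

1.48

Total N = 4+2+8+46+25+1+14+1 = 101, so the proportions are 0.0396, 0.0198, 0.0792, 0.4554, 0.2475, 0.0099, 0.1386, 0.0099 (working shown to 4 dp, full precision carried).
Each pᵢ ln pᵢ term: 0.0396×(-3.2288)=-0.1279, 0.0198×(-3.9220)=-0.0777, 0.0792×(-2.5357)=-0.2008, 0.4554×(-0.7865)=-0.3582, 0.2475×(-1.3962)=-0.3456, 0.0099×(-4.6151)=-0.0457, 0.1386×(-1.9761)=-0.2739, 0.0099×(-4.6151)=-0.0457.
Sum = -1.4755, so H' = 1.48.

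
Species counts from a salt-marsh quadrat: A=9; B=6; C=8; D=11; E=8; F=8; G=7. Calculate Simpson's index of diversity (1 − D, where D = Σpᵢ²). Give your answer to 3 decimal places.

Total N = 9+6+8+11+8+8+7 = 57, so the proportions are 0.15789, 0.10526, 0.14035, 0.19298, 0.14035, 0.14035, 0.12281 (working shown to 5 dp, full precision carried).
D = 0.15789² + 0.10526² + 0.14035² + 0.19298² + 0.14035² + 0.14035² + 0.12281² = 0.02493 + 0.01108 + 0.01970 + 0.03724 + 0.01970 + 0.01970 + 0.01508 = 0.14743.
So 1 − D = 0.85257, i.e. 0.853 to 3 decimal places.

0.853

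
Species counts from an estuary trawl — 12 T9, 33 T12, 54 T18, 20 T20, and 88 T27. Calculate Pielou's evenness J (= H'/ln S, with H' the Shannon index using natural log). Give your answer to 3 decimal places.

0.868

Total N = 12+33+54+20+88 = 207, so the proportions are 0.057971, 0.15942, 0.26087, 0.096618, 0.425121 (working shown to 6 dp, full precision carried).
H' = −Σ pᵢ ln pᵢ = −((-0.165091) + (-0.292729) + (-0.350539) + (-0.225796) + (-0.363641)) = 1.397796.
With S = 5 species, ln S = 1.609438, so J = 1.397796/1.609438 = 0.868499, i.e. 0.868 to 3 decimal places.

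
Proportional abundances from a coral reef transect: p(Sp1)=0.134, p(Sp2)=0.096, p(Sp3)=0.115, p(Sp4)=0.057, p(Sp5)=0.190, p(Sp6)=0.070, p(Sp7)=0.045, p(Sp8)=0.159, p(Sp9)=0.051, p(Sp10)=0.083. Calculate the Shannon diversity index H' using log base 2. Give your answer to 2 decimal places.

Each pᵢ log₂ pᵢ term (working shown to 4 dp, full precision carried): 0.134×(-2.8997)=-0.3886, 0.096×(-3.3808)=-0.3246, 0.115×(-3.1203)=-0.3588, 0.057×(-4.1329)=-0.2356, 0.19×(-2.3959)=-0.4552, 0.07×(-3.8365)=-0.2686, 0.045×(-4.4739)=-0.2013, 0.159×(-2.6529)=-0.4218, 0.051×(-4.2934)=-0.2190, 0.083×(-3.5907)=-0.2980.
Sum = -3.1714, so H' = 3.17.

3.17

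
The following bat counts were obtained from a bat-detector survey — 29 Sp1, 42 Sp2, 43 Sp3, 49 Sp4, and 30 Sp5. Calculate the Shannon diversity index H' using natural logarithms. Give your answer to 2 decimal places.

1.59

Total N = 29+42+43+49+30 = 193, so the proportions are 0.1503, 0.2176, 0.2228, 0.2539, 0.1554 (working shown to 4 dp, full precision carried).
Each pᵢ ln pᵢ term: 0.1503×(-1.8954)=-0.2848, 0.2176×(-1.5250)=-0.3319, 0.2228×(-1.5015)=-0.3345, 0.2539×(-1.3709)=-0.3480, 0.1554×(-1.8615)=-0.2894.
Sum = -1.5886, so H' = 1.59.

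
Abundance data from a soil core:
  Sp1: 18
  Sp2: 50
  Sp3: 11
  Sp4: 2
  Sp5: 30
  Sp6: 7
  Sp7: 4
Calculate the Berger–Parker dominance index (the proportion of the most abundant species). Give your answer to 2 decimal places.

Total N = 18+50+11+2+30+7+4 = 122, so the proportions are 0.1475, 0.4098, 0.0902, 0.0164, 0.2459, 0.0574, 0.0328 (working shown to 4 dp, full precision carried).
The largest proportion is 0.4098, i.e. d = 0.41 to 2 decimal places.

0.41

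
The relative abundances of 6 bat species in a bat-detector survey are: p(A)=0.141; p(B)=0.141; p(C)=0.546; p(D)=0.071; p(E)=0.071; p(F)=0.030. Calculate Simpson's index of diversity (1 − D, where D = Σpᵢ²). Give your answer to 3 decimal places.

0.651

D = 0.141² + 0.141² + 0.546² + 0.071² + 0.071² + 0.03² = 0.01988 + 0.01988 + 0.29812 + 0.00504 + 0.00504 + 0.00090 = 0.34886 (working shown to 5 dp, full precision carried).
So 1 − D = 0.65114, i.e. 0.651 to 3 decimal places.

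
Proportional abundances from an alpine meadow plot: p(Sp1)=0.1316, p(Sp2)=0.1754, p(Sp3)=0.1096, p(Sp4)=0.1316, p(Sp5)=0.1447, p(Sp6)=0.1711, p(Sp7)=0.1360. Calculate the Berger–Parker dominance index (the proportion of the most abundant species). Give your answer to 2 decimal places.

0.18

The largest proportion is 0.1754, i.e. d = 0.18 to 2 decimal places.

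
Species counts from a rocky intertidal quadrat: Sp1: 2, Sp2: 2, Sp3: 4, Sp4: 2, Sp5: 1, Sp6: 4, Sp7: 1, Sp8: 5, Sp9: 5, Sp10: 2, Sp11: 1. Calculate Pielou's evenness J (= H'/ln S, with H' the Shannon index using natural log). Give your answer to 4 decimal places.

Total N = 2+2+4+2+1+4+1+5+5+2+1 = 29, so the proportions are 0.068966, 0.068966, 0.137931, 0.068966, 0.034483, 0.137931, 0.034483, 0.172414, 0.172414, 0.068966, 0.034483 (working shown to 6 dp, full precision carried).
H' = −Σ pᵢ ln pᵢ = −((-0.184424) + (-0.184424) + (-0.273242) + (-0.184424) + (-0.116114) + (-0.273242) + (-0.116114) + (-0.303079) + (-0.303079) + (-0.184424) + (-0.116114)) = 2.238678.
With S = 11 species, ln S = 2.397895, so J = 2.238678/2.397895 = 0.933601, i.e. 0.9336 to 4 decimal places.

0.9336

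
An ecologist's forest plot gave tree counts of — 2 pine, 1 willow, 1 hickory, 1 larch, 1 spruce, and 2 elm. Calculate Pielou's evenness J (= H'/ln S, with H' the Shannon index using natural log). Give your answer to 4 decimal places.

0.9671

Total N = 2+1+1+1+1+2 = 8, so the proportions are 0.25, 0.125, 0.125, 0.125, 0.125, 0.25 (working shown to 6 dp, full precision carried).
H' = −Σ pᵢ ln pᵢ = −((-0.346574) + (-0.259930) + (-0.259930) + (-0.259930) + (-0.259930) + (-0.346574)) = 1.732868.
With S = 6 species, ln S = 1.791759, so J = 1.732868/1.791759 = 0.967132, i.e. 0.9671 to 4 decimal places.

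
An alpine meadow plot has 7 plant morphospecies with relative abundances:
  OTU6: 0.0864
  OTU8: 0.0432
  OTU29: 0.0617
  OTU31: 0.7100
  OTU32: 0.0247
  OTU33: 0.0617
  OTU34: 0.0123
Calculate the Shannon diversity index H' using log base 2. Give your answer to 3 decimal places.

1.558

Each pᵢ log₂ pᵢ term (working shown to 5 dp, full precision carried): 0.0864×(-3.53282)=-0.30524, 0.0432×(-4.53282)=-0.19582, 0.0617×(-4.01859)=-0.24795, 0.71×(-0.49411)=-0.35082, 0.0247×(-5.33935)=-0.13188, 0.0617×(-4.01859)=-0.24795, 0.0123×(-6.34520)=-0.07805.
Sum = -1.55769, so H' = 1.558.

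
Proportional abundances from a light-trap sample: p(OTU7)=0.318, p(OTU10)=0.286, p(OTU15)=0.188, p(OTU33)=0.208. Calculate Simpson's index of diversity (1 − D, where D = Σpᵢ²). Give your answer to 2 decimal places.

D = 0.318² + 0.286² + 0.188² + 0.208² = 0.1011 + 0.0818 + 0.0353 + 0.0433 = 0.2615 (working shown to 4 dp, full precision carried).
So 1 − D = 0.7385, i.e. 0.74 to 2 decimal places.

0.74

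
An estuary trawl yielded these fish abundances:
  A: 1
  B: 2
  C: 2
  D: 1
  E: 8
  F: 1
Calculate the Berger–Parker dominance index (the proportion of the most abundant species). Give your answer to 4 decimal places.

Total N = 1+2+2+1+8+1 = 15, so the proportions are 0.066667, 0.133333, 0.133333, 0.066667, 0.533333, 0.066667 (working shown to 6 dp, full precision carried).
The largest proportion is 0.533333, i.e. d = 0.5333 to 4 decimal places.

0.5333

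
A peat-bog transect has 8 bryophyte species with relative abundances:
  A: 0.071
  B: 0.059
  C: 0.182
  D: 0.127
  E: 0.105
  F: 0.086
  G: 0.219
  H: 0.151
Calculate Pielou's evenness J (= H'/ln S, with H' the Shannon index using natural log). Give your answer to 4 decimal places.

0.9583

H' = −Σ pᵢ ln pᵢ = −((-0.187800) + (-0.166983) + (-0.310082) + (-0.262073) + (-0.236648) + (-0.210993) + (-0.332592) + (-0.285462)) = 1.992634 (working shown to 6 dp, full precision carried).
With S = 8 species, ln S = 2.079442, so J = 1.992634/2.079442 = 0.958254, i.e. 0.9583 to 4 decimal places.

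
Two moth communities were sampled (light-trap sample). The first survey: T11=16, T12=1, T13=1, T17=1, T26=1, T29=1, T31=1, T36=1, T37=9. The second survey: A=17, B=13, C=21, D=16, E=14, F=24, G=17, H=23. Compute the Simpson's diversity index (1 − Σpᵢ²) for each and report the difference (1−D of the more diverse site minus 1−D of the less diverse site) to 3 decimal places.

0.205

The first survey: N=32, proportions 0.5, 0.03125, 0.03125, 0.03125, 0.03125, 0.03125, 0.03125, 0.03125, 0.28125, giving 1−D = 0.66406 (working shown to 5 dp, full precision carried).
The second survey: N=145, proportions 0.11724, 0.08966, 0.14483, 0.11034, 0.09655, 0.16552, 0.11724, 0.15862, giving 1−D = 0.86944.
Difference = |0.66406 − 0.86944| = 0.20538, i.e. 0.205 to 3 decimal places.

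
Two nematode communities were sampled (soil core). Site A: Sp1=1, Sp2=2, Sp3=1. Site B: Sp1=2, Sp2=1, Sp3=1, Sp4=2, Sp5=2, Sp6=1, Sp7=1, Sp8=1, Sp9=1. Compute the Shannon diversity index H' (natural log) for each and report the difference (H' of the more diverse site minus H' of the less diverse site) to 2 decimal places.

1.10

Site A: N=4, proportions 0.25, 0.5, 0.25, giving H' = 1.0397 (working shown to 4 dp, full precision carried).
Site B: N=12, proportions 0.1667, 0.0833, 0.0833, 0.1667, 0.1667, 0.0833, 0.0833, 0.0833, 0.0833, giving H' = 2.1383.
Difference = |1.0397 − 2.1383| = 1.0986, i.e. 1.10 to 2 decimal places.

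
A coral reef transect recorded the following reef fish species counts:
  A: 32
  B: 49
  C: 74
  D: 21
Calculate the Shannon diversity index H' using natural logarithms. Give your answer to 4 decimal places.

Total N = 32+49+74+21 = 176, so the proportions are 0.181818, 0.278409, 0.420455, 0.119318 (working shown to 6 dp, full precision carried).
Each pᵢ ln pᵢ term: 0.181818×(-1.704748)=-0.309954, 0.278409×(-1.278664)=-0.355992, 0.420455×(-0.866419)=-0.364290, 0.119318×(-2.125962)=-0.253666.
Sum = -1.283901, so H' = 1.2839.

1.2839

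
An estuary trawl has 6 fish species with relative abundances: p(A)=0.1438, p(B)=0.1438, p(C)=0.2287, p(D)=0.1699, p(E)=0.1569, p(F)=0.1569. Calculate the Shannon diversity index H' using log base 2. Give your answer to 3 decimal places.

Each pᵢ log₂ pᵢ term (working shown to 5 dp, full precision carried): 0.1438×(-2.79786)=-0.40233, 0.1438×(-2.79786)=-0.40233, 0.2287×(-2.12847)=-0.48678, 0.1699×(-2.55724)=-0.43448, 0.1569×(-2.67208)=-0.41925, 0.1569×(-2.67208)=-0.41925.
Sum = -2.56442, so H' = 2.564.

2.564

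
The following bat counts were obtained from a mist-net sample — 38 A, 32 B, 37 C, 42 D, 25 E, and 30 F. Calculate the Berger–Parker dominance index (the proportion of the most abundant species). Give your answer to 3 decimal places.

0.206

Total N = 38+32+37+42+25+30 = 204, so the proportions are 0.18627, 0.15686, 0.18137, 0.20588, 0.12255, 0.14706 (working shown to 5 dp, full precision carried).
The largest proportion is 0.20588, i.e. d = 0.206 to 3 decimal places.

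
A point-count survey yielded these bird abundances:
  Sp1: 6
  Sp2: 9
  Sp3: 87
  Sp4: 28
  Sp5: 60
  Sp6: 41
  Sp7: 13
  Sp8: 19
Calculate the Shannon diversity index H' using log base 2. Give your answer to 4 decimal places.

Total N = 6+9+87+28+60+41+13+19 = 263, so the proportions are 0.022814, 0.034221, 0.330798, 0.106464, 0.228137, 0.155894, 0.04943, 0.072243 (working shown to 6 dp, full precision carried).
Each pᵢ log₂ pᵢ term: 0.022814×(-5.453956)=-0.124425, 0.034221×(-4.868994)=-0.166620, 0.330798×(-1.595975)=-0.527946, 0.106464×(-3.231564)=-0.344045, 0.228137×(-2.132028)=-0.486394, 0.155894×(-2.681367)=-0.418008, 0.04943×(-4.338479)=-0.214450, 0.072243×(-3.790991)=-0.273874.
Sum = -2.555761, so H' = 2.5558.

2.5558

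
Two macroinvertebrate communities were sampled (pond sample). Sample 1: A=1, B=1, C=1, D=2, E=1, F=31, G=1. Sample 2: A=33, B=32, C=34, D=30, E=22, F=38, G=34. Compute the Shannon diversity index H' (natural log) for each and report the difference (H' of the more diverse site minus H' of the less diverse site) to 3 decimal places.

1.135

Sample 1: N=38, proportions 0.02632, 0.02632, 0.02632, 0.05263, 0.02632, 0.81579, 0.02632, giving H' = 0.79969 (working shown to 5 dp, full precision carried).
Sample 2: N=223, proportions 0.14798, 0.1435, 0.15247, 0.13453, 0.09865, 0.1704, 0.15247, giving H' = 1.93476.
Difference = |0.79969 − 1.93476| = 1.13507, i.e. 1.135 to 3 decimal places.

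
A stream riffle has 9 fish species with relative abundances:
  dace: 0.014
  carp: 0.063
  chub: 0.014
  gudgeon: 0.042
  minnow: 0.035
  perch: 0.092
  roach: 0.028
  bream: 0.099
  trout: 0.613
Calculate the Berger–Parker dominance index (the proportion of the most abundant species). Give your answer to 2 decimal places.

The largest proportion is 0.613, i.e. d = 0.61 to 2 decimal places.

0.61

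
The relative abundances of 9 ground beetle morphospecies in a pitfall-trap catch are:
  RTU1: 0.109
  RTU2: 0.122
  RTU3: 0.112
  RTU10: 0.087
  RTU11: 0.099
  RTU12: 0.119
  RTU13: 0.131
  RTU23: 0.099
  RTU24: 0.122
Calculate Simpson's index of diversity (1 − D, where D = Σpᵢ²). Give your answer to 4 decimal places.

D = 0.109² + 0.122² + 0.112² + 0.087² + 0.099² + 0.119² + 0.131² + 0.099² + 0.122² = 0.011881 + 0.014884 + 0.012544 + 0.007569 + 0.009801 + 0.014161 + 0.017161 + 0.009801 + 0.014884 = 0.112686 (working shown to 6 dp, full precision carried).
So 1 − D = 0.887314, i.e. 0.8873 to 4 decimal places.

0.8873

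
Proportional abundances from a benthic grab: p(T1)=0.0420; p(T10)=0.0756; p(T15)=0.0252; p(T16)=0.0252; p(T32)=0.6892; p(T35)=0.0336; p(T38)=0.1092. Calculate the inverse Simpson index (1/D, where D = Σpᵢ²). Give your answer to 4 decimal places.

2.0129

D = 0.042² + 0.0756² + 0.0252² + 0.0252² + 0.6892² + 0.0336² + 0.1092² = 0.0017640 + 0.0057154 + 0.0006350 + 0.0006350 + 0.4749966 + 0.0011290 + 0.0119246 = 0.4967997 (working shown to 7 dp, full precision carried).
So 1/D = 2.012884, i.e. 2.0129 to 4 decimal places.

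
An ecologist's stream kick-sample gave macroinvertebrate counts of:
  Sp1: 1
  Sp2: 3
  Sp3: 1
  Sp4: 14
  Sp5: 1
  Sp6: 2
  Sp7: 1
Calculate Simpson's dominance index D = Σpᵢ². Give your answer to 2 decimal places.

0.40

Total N = 1+3+1+14+1+2+1 = 23, so the proportions are 0.0435, 0.1304, 0.0435, 0.6087, 0.0435, 0.087, 0.0435 (working shown to 4 dp, full precision carried).
D = 0.0435² + 0.1304² + 0.0435² + 0.6087² + 0.0435² + 0.087² + 0.0435² = 0.0019 + 0.0170 + 0.0019 + 0.3705 + 0.0019 + 0.0076 + 0.0019 = 0.4026.
To 2 decimal places, D = 0.40.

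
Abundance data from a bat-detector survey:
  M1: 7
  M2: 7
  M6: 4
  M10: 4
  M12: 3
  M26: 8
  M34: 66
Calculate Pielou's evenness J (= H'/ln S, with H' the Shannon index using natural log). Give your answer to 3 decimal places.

0.624

Total N = 7+7+4+4+3+8+66 = 99, so the proportions are 0.07071, 0.07071, 0.0404, 0.0404, 0.0303, 0.08081, 0.66667 (working shown to 5 dp, full precision carried).
H' = −Σ pᵢ ln pᵢ = −((-0.18732) + (-0.18732) + (-0.12965) + (-0.12965) + (-0.10595) + (-0.20329) + (-0.27031)) = 1.21349.
With S = 7 species, ln S = 1.94591, so J = 1.21349/1.94591 = 0.62361, i.e. 0.624 to 3 decimal places.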